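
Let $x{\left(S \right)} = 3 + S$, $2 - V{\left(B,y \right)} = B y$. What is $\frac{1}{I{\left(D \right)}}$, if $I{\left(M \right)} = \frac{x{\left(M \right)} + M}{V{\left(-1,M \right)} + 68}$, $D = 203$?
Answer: $\frac{273}{409} \approx 0.66748$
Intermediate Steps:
$V{\left(B,y \right)} = 2 - B y$
$I{\left(M \right)} = \frac{3 + 2 M}{70 + M}$ ($I{\left(M \right)} = \frac{\left(3 + M\right) + M}{\left(2 - - M\right) + 68} = \frac{3 + 2 M}{\left(2 + M\right) + 68} = \frac{3 + 2 M}{70 + M}$)
$\frac{1}{I{\left(D \right)}} = \frac{1}{\frac{1}{70 + 203} \left(3 + 2 \cdot 203\right)} = \frac{1}{\frac{1}{273} \left(3 + 406\right)} = \frac{1}{\frac{1}{273} \cdot 409} = \frac{1}{\frac{409}{273}} = \frac{273}{409}$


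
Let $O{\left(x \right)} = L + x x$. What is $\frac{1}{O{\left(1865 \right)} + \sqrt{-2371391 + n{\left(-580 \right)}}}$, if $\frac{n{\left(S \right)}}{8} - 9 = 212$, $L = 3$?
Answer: $\frac{3478228}{12098072389607} - \frac{i \sqrt{2369623}}{12098072389607} \approx 2.875 \cdot 10^{-7} - 1.2724 \cdot 10^{-10} i$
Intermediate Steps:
$O{\left(x \right)} = 3 + x^{2}$ ($O{\left(x \right)} = 3 + x x = 3 + x^{2}$)
$n{\left(S \right)} = 1768$ ($n{\left(S \right)} = 72 + 8 \cdot 212 = 72 + 1696 = 1768$)
$\frac{1}{O{\left(1865 \right)} + \sqrt{-2371391 + n{\left(-580 \right)}}} = \frac{1}{\left(3 + 1865^{2}\right) + \sqrt{-2371391 + 1768}} = \frac{1}{\left(3 + 3478225\right) + \sqrt{-2369623}} = \frac{1}{3478228 + i \sqrt{2369623}}$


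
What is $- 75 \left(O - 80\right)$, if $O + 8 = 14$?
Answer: $5550$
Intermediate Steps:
$O = 6$ ($O = -8 + 14 = 6$)
$- 75 \left(O - 80\right) = - 75 \left(6 - 80\right) = \left(-75\right) \left(-74\right) = 5550$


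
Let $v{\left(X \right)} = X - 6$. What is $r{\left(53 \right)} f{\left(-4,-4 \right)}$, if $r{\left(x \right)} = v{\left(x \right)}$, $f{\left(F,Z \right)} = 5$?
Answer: $235$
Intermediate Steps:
$v{\left(X \right)} = -6 + X$
$r{\left(x \right)} = -6 + x$
$r{\left(53 \right)} f{\left(-4,-4 \right)} = \left(-6 + 53\right) 5 = 47 \cdot 5 = 235$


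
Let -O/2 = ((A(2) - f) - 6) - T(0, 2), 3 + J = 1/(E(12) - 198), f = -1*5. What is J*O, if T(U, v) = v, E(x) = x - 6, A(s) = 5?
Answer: 577/48 ≈ 12.021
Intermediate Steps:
E(x) = -6 + x
f = -5
J = -577/192 (J = -3 + 1/((-6 + 12) - 198) = -3 + 1/(6 - 198) = -3 + 1/(-192) = -3 - 1/192 = -577/192 ≈ -3.0052)
O = -4 (O = -2*(((5 - 1*(-5)) - 6) - 1*2) = -2*(((5 + 5) - 6) - 2) = -2*((10 - 6) - 2) = -2*(4 - 2) = -2*2 = -4)
J*O = -577/192*(-4) = 577/48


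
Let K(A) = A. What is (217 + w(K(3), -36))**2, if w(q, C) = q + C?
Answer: 33856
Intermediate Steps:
w(q, C) = C + q
(217 + w(K(3), -36))**2 = (217 + (-36 + 3))**2 = (217 - 33)**2 = 184**2 = 33856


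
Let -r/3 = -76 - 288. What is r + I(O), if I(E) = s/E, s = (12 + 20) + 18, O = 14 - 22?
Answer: 4343/4 ≈ 1085.8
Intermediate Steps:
O = -8
r = 1092 (r = -3*(-76 - 288) = -3*(-364) = 1092)
s = 50 (s = 32 + 18 = 50)
I(E) = 50/E
r + I(O) = 1092 + 50/(-8) = 1092 + 50*(-1/8) = 1092 - 25/4 = 4343/4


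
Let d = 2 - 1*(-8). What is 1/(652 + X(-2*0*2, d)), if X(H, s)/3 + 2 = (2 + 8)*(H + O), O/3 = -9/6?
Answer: 1/511 ≈ 0.0019569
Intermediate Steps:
d = 10 (d = 2 + 8 = 10)
O = -9/2 (O = 3*(-9/6) = 3*(-9*1/6) = 3*(-3/2) = -9/2 ≈ -4.5000)
X(H, s) = -141 + 30*H (X(H, s) = -6 + 3*((2 + 8)*(H - 9/2)) = -6 + 3*(10*(-9/2 + H)) = -6 + 3*(-45 + 10*H) = -6 + (-135 + 30*H) = -141 + 30*H)
1/(652 + X(-2*0*2, d)) = 1/(652 + (-141 + 30*(-2*0*2))) = 1/(652 + (-141 + 30*(0*2))) = 1/(652 + (-141 + 30*0)) = 1/(652 + (-141 + 0)) = 1/(652 - 141) = 1/511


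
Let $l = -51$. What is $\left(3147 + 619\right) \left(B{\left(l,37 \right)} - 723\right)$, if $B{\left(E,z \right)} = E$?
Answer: $-2914884$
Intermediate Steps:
$\left(3147 + 619\right) \left(B{\left(l,37 \right)} - 723\right) = \left(3147 + 619\right) \left(-51 - 723\right) = 3766 \left(-774\right) = -2914884$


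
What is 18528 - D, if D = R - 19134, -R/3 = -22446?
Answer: -29676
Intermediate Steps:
R = 67338 (R = -3*(-22446) = 67338)
D = 48204 (D = 67338 - 19134 = 48204)
18528 - D = 18528 - 1*48204 = 18528 - 48204 = -29676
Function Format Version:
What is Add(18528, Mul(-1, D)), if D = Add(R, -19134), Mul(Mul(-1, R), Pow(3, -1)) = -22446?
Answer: -29676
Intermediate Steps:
R = 67338 (R = Mul(-3, -22446) = 67338)
D = 48204 (D = Add(67338, -19134) = 48204)
Add(18528, Mul(-1, D)) = Add(18528, Mul(-1, 48204)) = Add(18528, -48204) = -29676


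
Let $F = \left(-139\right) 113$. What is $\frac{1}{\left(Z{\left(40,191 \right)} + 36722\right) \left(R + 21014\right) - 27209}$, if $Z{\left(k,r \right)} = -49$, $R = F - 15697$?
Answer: $- \frac{1}{381059679} \approx -2.6243 \cdot 10^{-9}$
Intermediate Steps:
$F = -15707$
$R = -31404$ ($R = -15707 - 15697 = -31404$)
$\frac{1}{\left(Z{\left(40,191 \right)} + 36722\right) \left(R + 21014\right) - 27209} = \frac{1}{\left(-49 + 36722\right) \left(-31404 + 21014\right) - 27209} = \frac{1}{36673 \left(-10390\right) - 27209} = \frac{1}{-381032470 - 27209} = \frac{1}{-381059679} = - \frac{1}{381059679}$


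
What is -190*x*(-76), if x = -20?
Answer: -288800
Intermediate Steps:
-190*x*(-76) = -190*(-20)*(-76) = 3800*(-76) = -288800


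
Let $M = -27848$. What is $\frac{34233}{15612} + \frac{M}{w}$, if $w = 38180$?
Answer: $\frac{72687747}{49672180} \approx 1.4633$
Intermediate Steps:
$\frac{34233}{15612} + \frac{M}{w} = \frac{34233}{15612} - \frac{27848}{38180} = 34233 \cdot \frac{1}{15612} - \frac{6962}{9545} = \frac{11411}{5204} - \frac{6962}{9545} = \frac{72687747}{49672180}$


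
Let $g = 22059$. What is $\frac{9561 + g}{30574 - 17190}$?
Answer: $\frac{7905}{3346} \approx 2.3625$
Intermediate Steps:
$\frac{9561 + g}{30574 - 17190} = \frac{9561 + 22059}{30574 - 17190} = \frac{31620}{13384} = 31620 \cdot \frac{1}{13384} = \frac{7905}{3346}$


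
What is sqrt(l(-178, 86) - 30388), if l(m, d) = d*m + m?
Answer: I*sqrt(45874) ≈ 214.18*I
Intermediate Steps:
l(m, d) = m + d*m
sqrt(l(-178, 86) - 30388) = sqrt(-178*(1 + 86) - 30388) = sqrt(-178*87 - 30388) = sqrt(-15486 - 30388) = sqrt(-45874) = I*sqrt(45874)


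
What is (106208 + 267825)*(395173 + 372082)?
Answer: 286978689415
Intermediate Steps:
(106208 + 267825)*(395173 + 372082) = 374033*767255 = 286978689415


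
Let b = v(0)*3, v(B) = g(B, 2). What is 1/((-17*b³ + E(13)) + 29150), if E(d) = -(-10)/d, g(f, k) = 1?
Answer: 13/372993 ≈ 3.4853e-5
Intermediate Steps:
v(B) = 1
b = 3 (b = 1*3 = 3)
E(d) = 10/d
1/((-17*b³ + E(13)) + 29150) = 1/((-17*3³ + 10/13) + 29150) = 1/((-17*27 + 10*(1/13)) + 29150) = 1/((-459 + 10/13) + 29150) = 1/(-5957/13 + 29150) = 1/(372993/13) = 13/372993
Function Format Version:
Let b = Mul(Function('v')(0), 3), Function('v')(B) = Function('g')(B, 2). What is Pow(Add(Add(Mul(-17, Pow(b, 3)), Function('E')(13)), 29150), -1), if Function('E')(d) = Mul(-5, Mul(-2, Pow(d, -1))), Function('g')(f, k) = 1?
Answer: Rational(13, 372993) ≈ 3.4853e-5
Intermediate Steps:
Function('v')(B) = 1
b = 3 (b = Mul(1, 3) = 3)
Function('E')(d) = Mul(10, Pow(d, -1))
Pow(Add(Add(Mul(-17, Pow(b, 3)), Function('E')(13)), 29150), -1) = Pow(Add(Add(Mul(-17, Pow(3, 3)), Mul(10, Pow(13, -1))), 29150), -1) = Pow(Add(Add(Mul(-17, 27), Mul(10, Rational(1, 13))), 29150), -1) = Pow(Add(Add(-459, Rational(10, 13)), 29150), -1) = Pow(Add(Rational(-5957, 13), 29150), -1) = Pow(Rational(372993, 13), -1) = Rational(13, 372993)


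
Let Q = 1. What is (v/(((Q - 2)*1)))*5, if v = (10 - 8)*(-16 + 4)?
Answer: 120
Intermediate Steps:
v = -24 (v = 2*(-12) = -24)
(v/(((Q - 2)*1)))*5 = -24/(1 - 2)*5 = -24/((-1*1))*5 = -24/(-1)*5 = -24*(-1)*5 = 24*5 = 120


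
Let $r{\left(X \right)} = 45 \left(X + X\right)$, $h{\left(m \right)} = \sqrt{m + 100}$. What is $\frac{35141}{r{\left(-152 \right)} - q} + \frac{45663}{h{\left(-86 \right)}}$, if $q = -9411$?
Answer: $- \frac{35141}{4269} + \frac{45663 \sqrt{14}}{14} \approx 12196.0$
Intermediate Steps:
$h{\left(m \right)} = \sqrt{100 + m}$
$r{\left(X \right)} = 90 X$ ($r{\left(X \right)} = 45 \cdot 2 X = 90 X$)
$\frac{35141}{r{\left(-152 \right)} - q} + \frac{45663}{h{\left(-86 \right)}} = \frac{35141}{90 \left(-152\right) - -9411} + \frac{45663}{\sqrt{100 - 86}} = \frac{35141}{-13680 + 9411} + \frac{45663}{\sqrt{14}} = \frac{35141}{-4269} + 45663 \frac{\sqrt{14}}{14} = 35141 \left(- \frac{1}{4269}\right) + \frac{45663 \sqrt{14}}{14} = - \frac{35141}{4269} + \frac{45663 \sqrt{14}}{14}$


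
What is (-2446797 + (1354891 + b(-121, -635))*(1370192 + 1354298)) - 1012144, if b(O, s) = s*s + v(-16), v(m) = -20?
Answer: 4789911512099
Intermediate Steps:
b(O, s) = -20 + s² (b(O, s) = s*s - 20 = s² - 20 = -20 + s²)
(-2446797 + (1354891 + b(-121, -635))*(1370192 + 1354298)) - 1012144 = (-2446797 + (1354891 + (-20 + (-635)²))*(1370192 + 1354298)) - 1012144 = (-2446797 + (1354891 + (-20 + 403225))*2724490) - 1012144 = (-2446797 + (1354891 + 403205)*2724490) - 1012144 = (-2446797 + 1758096*2724490) - 1012144 = (-2446797 + 4789914971040) - 1012144 = 4789912524243 - 1012144 = 4789911512099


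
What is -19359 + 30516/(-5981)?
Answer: -115816695/5981 ≈ -19364.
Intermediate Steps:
-19359 + 30516/(-5981) = -19359 + 30516*(-1/5981) = -19359 - 30516/5981 = -115816695/5981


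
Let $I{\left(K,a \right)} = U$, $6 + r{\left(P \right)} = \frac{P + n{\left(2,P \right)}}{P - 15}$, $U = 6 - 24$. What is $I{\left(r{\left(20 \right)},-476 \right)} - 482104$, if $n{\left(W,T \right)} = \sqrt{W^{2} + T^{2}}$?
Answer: $-482122$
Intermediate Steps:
$n{\left(W,T \right)} = \sqrt{T^{2} + W^{2}}$
$U = -18$ ($U = 6 - 24 = -18$)
$r{\left(P \right)} = -6 + \frac{P + \sqrt{4 + P^{2}}}{-15 + P}$ ($r{\left(P \right)} = -6 + \frac{P + \sqrt{P^{2} + 2^{2}}}{P - 15} = -6 + \frac{P + \sqrt{P^{2} + 4}}{-15 + P} = -6 + \frac{P + \sqrt{4 + P^{2}}}{-15 + P}$)
$I{\left(K,a \right)} = -18$
$I{\left(r{\left(20 \right)},-476 \right)} - 482104 = -18 - 482104 = -482122$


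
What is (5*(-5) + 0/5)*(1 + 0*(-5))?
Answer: -25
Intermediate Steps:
(5*(-5) + 0/5)*(1 + 0*(-5)) = (-25 + 0*(1/5))*(1 + 0) = (-25 + 0)*1 = -25*1 = -25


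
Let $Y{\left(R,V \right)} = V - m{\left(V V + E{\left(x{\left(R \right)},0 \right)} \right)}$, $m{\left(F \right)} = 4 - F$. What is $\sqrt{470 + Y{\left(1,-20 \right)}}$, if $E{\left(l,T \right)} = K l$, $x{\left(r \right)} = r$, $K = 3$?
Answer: $\sqrt{849} \approx 29.138$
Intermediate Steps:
$E{\left(l,T \right)} = 3 l$
$Y{\left(R,V \right)} = -4 + V + V^{2} + 3 R$ ($Y{\left(R,V \right)} = V - \left(4 - \left(V V + 3 R\right)\right) = V - \left(4 - \left(V^{2} + 3 R\right)\right) = V - \left(4 - V^{2} - 3 R\right) = V + \left(-4 + V^{2} + 3 R\right) = -4 + V + V^{2} + 3 R$)
$\sqrt{470 + Y{\left(1,-20 \right)}} = \sqrt{470 + \left(-4 - 20 + \left(-20\right)^{2} + 3 \cdot 1\right)} = \sqrt{470 + \left(-4 - 20 + 400 + 3\right)} = \sqrt{470 + 379} = \sqrt{849}$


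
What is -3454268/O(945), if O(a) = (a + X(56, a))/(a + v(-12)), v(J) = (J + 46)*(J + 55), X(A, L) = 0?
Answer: -8314423076/945 ≈ -8.7983e+6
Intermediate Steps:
v(J) = (46 + J)*(55 + J)
O(a) = a/(1462 + a) (O(a) = (a + 0)/(a + (2530 + (-12)² + 101*(-12))) = a/(a + (2530 + 144 - 1212)) = a/(a + 1462) = a/(1462 + a))
-3454268/O(945) = -3454268/(945/(1462 + 945)) = -3454268/(945/2407) = -3454268/(945*(1/2407)) = -3454268/945/2407 = -3454268*2407/945 = -8314423076/945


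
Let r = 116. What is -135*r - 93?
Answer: -15753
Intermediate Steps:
-135*r - 93 = -135*116 - 93 = -15660 - 93 = -15753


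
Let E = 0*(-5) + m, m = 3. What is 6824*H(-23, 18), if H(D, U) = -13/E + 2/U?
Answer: -259312/9 ≈ -28812.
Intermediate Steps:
E = 3 (E = 0*(-5) + 3 = 0 + 3 = 3)
H(D, U) = -13/3 + 2/U
6824*H(-23, 18) = 6824*(-13/3 + 2/18) = 6824*(-13/3 + 2*(1/18)) = 6824*(-13/3 + 1/9) = 6824*(-38/9) = -259312/9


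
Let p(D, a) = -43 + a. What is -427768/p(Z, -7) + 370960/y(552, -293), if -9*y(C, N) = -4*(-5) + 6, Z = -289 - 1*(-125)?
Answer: -38952508/325 ≈ -1.1985e+5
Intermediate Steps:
Z = -164 (Z = -289 + 125 = -164)
y(C, N) = -26/9 (y(C, N) = -(-4*(-5) + 6)/9 = -(20 + 6)/9 = -⅑*26 = -26/9)
-427768/p(Z, -7) + 370960/y(552, -293) = -427768/(-43 - 7) + 370960/(-26/9) = -427768/(-50) + 370960*(-9/26) = -427768*(-1/50) - 1669320/13 = 213884/25 - 1669320/13 = -38952508/325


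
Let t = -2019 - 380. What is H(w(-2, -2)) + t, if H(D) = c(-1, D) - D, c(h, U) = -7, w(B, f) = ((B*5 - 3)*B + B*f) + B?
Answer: -2434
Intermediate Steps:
w(B, f) = B + B*f + B*(-3 + 5*B) (w(B, f) = ((5*B - 3)*B + B*f) + B = ((-3 + 5*B)*B + B*f) + B = (B*(-3 + 5*B) + B*f) + B = (B*f + B*(-3 + 5*B)) + B = B + B*f + B*(-3 + 5*B))
H(D) = -7 - D
t = -2399
H(w(-2, -2)) + t = (-7 - (-2)*(-2 - 2 + 5*(-2))) - 2399 = (-7 - (-2)*(-2 - 2 - 10)) - 2399 = (-7 - (-2)*(-14)) - 2399 = (-7 - 1*28) - 2399 = (-7 - 28) - 2399 = -35 - 2399 = -2434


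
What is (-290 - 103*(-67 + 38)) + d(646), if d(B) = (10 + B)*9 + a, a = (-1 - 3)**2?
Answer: 8617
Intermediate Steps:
a = 16 (a = (-4)**2 = 16)
d(B) = 106 + 9*B (d(B) = (10 + B)*9 + 16 = (90 + 9*B) + 16 = 106 + 9*B)
(-290 - 103*(-67 + 38)) + d(646) = (-290 - 103*(-67 + 38)) + (106 + 9*646) = (-290 - 103*(-29)) + (106 + 5814) = (-290 + 2987) + 5920 = 2697 + 5920 = 8617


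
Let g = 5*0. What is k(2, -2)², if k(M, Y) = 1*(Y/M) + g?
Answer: 1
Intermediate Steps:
g = 0
k(M, Y) = Y/M (k(M, Y) = 1*(Y/M) + 0 = Y/M + 0 = Y/M)
k(2, -2)² = (-2/2)² = (-2*½)² = (-1)² = 1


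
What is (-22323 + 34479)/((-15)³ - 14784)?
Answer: -4052/6053 ≈ -0.66942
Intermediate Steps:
(-22323 + 34479)/((-15)³ - 14784) = 12156/(-3375 - 14784) = 12156/(-18159) = 12156*(-1/18159) = -4052/6053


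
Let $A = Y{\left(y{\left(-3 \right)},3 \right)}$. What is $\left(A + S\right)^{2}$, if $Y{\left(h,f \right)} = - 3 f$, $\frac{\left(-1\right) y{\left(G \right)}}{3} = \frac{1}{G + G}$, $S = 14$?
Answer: $25$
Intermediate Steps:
$y{\left(G \right)} = - \frac{3}{2 G}$ ($y{\left(G \right)} = - \frac{3}{G + G} = - \frac{3}{2 G}$)
$A = -9$ ($A = \left(-3\right) 3 = -9$)
$\left(A + S\right)^{2} = \left(-9 + 14\right)^{2} = 5^{2} = 25$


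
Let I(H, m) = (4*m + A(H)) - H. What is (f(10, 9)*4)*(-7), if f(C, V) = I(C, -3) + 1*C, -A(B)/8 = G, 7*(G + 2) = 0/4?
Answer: -112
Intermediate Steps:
G = -2 (G = -2 + (0/4)/7 = -2 + (0*(1/4))/7 = -2 + (1/7)*0 = -2 + 0 = -2)
A(B) = 16 (A(B) = -8*(-2) = 16)
I(H, m) = 16 - H + 4*m (I(H, m) = (4*m + 16) - H = (16 + 4*m) - H = 16 - H + 4*m)
f(C, V) = 4 (f(C, V) = (16 - C + 4*(-3)) + 1*C = (16 - C - 12) + C = (4 - C) + C = 4)
(f(10, 9)*4)*(-7) = (4*4)*(-7) = 16*(-7) = -112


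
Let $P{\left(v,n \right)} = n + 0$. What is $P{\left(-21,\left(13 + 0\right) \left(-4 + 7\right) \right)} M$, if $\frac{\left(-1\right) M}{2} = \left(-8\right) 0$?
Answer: $0$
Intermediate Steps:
$M = 0$ ($M = - 2 \left(\left(-8\right) 0\right) = \left(-2\right) 0 = 0$)
$P{\left(v,n \right)} = n$
$P{\left(-21,\left(13 + 0\right) \left(-4 + 7\right) \right)} M = \left(13 + 0\right) \left(-4 + 7\right) 0 = 13 \cdot 3 \cdot 0 = 39 \cdot 0 = 0$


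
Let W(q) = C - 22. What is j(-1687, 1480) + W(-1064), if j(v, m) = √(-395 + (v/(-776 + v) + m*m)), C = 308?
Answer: 286 + √13285382596926/2463 ≈ 1765.9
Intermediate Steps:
W(q) = 286 (W(q) = 308 - 22 = 286)
j(v, m) = √(-395 + m² + v/(-776 + v)) (j(v, m) = √(-395 + (v/(-776 + v) + m²)) = √(-395 + (m² + v/(-776 + v))) = √(-395 + m² + v/(-776 + v)))
j(-1687, 1480) + W(-1064) = √((-1687 + (-776 - 1687)*(-395 + 1480²))/(-776 - 1687)) + 286 = √((-1687 - 2463*(-395 + 2190400))/(-2463)) + 286 = √(-(-1687 - 2463*2190005)/2463) + 286 = √(-(-1687 - 5393982315)/2463) + 286 = √(-1/2463*(-5393984002)) + 286 = √(5393984002/2463) + 286 = √13285382596926/2463 + 286 = 286 + √13285382596926/2463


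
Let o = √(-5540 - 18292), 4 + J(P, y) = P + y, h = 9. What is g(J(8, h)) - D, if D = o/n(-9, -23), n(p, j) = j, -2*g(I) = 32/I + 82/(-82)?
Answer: -19/26 + 6*I*√662/23 ≈ -0.73077 + 6.712*I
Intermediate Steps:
J(P, y) = -4 + P + y (J(P, y) = -4 + (P + y) = -4 + P + y)
g(I) = ½ - 16/I (g(I) = -(32/I + 82/(-82))/2 = -(32/I + 82*(-1/82))/2 = -(32/I - 1)/2 = -(-1 + 32/I)/2 = ½ - 16/I)
o = 6*I*√662 (o = √(-23832) = 6*I*√662 ≈ 154.38*I)
D = -6*I*√662/23 (D = (6*I*√662)/(-23) = (6*I*√662)*(-1/23) = -6*I*√662/23 ≈ -6.712*I)
g(J(8, h)) - D = (-32 + (-4 + 8 + 9))/(2*(-4 + 8 + 9)) - (-6)*I*√662/23 = (½)*(-32 + 13)/13 + 6*I*√662/23 = (½)*(1/13)*(-19) + 6*I*√662/23 = -19/26 + 6*I*√662/23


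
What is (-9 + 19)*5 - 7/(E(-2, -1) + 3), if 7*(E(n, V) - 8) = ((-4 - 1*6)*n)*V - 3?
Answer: 2651/54 ≈ 49.093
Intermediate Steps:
E(n, V) = 53/7 - 10*V*n/7 (E(n, V) = 8 + (((-4 - 1*6)*n)*V - 3)/7 = 8 + (((-4 - 6)*n)*V - 3)/7 = 8 + ((-10*n)*V - 3)/7 = 8 + (-10*V*n - 3)/7 = 8 + (-3 - 10*V*n)/7 = 8 + (-3/7 - 10*V*n/7) = 53/7 - 10*V*n/7)
(-9 + 19)*5 - 7/(E(-2, -1) + 3) = (-9 + 19)*5 - 7/((53/7 - 10/7*(-1)*(-2)) + 3) = 10*5 - 7/((53/7 - 20/7) + 3) = 50 - 7/(33/7 + 3) = 50 - 7/(54/7) = 50 + (7/54)*(-7) = 50 - 49/54 = 2651/54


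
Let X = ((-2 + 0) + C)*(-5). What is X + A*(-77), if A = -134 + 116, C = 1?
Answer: 1391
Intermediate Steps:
A = -18
X = 5 (X = ((-2 + 0) + 1)*(-5) = (-2 + 1)*(-5) = -1*(-5) = 5)
X + A*(-77) = 5 - 18*(-77) = 5 + 1386 = 1391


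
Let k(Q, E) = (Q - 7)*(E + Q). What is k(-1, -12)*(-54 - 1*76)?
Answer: -13520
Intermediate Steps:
k(Q, E) = (-7 + Q)*(E + Q)
k(-1, -12)*(-54 - 1*76) = ((-1)² - 7*(-12) - 7*(-1) - 12*(-1))*(-54 - 1*76) = (1 + 84 + 7 + 12)*(-54 - 76) = 104*(-130) = -13520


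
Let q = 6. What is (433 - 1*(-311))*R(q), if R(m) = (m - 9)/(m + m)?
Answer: -186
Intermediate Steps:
R(m) = (-9 + m)/(2*m) (R(m) = (-9 + m)/((2*m)) = (-9 + m)*(1/(2*m)) = (-9 + m)/(2*m))
(433 - 1*(-311))*R(q) = (433 - 1*(-311))*((1/2)*(-9 + 6)/6) = (433 + 311)*((1/2)*(1/6)*(-3)) = 744*(-1/4) = -186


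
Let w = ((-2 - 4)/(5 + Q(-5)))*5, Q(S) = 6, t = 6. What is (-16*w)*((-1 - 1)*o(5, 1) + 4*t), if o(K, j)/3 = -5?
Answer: 25920/11 ≈ 2356.4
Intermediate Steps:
o(K, j) = -15 (o(K, j) = 3*(-5) = -15)
w = -30/11 (w = ((-2 - 4)/(5 + 6))*5 = -6/11*5 = -30/11 ≈ -2.7273)
(-16*w)*((-1 - 1)*o(5, 1) + 4*t) = (-16*(-30/11))*((-1 - 1)*(-15) + 4*6) = 480*(-2*(-15) + 24)/11 = 480*(30 + 24)/11 = (480/11)*54 = 25920/11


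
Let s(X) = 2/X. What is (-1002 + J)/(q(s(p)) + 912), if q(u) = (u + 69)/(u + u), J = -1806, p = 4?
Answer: -432/151 ≈ -2.8609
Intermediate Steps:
q(u) = (69 + u)/(2*u) (q(u) = (69 + u)/((2*u)) = (69 + u)*(1/(2*u)) = (69 + u)/(2*u))
(-1002 + J)/(q(s(p)) + 912) = (-1002 - 1806)/((69 + 2/4)/(2*((2/4))) + 912) = -2808/((69 + 2*(1/4))/(2*((2*(1/4)))) + 912) = -2808/((69 + 1/2)/(2*(1/2)) + 912) = -2808/((1/2)*2*(139/2) + 912) = -2808/(139/2 + 912) = -2808/1963/2 = -2808*2/1963 = -432/151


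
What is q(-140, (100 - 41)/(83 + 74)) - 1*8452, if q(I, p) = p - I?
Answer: -1304925/157 ≈ -8311.6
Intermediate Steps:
q(-140, (100 - 41)/(83 + 74)) - 1*8452 = ((100 - 41)/(83 + 74) - 1*(-140)) - 1*8452 = (59/157 + 140) - 8452 = 22039/157 - 8452 = -1304925/157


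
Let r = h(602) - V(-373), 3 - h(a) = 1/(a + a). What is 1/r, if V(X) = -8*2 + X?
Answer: 1204/471967 ≈ 0.0025510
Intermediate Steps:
V(X) = -16 + X
h(a) = 3 - 1/(2*a) (h(a) = 3 - 1/(a + a) = 3 - 1/(2*a))
r = 471967/1204 (r = (3 - 1/2/602) - (-16 - 373) = (3 - 1/2*1/602) - 1*(-389) = (3 - 1/1204) + 389 = 3611/1204 + 389 = 471967/1204 ≈ 392.00)
1/r = 1/(471967/1204) = 1204/471967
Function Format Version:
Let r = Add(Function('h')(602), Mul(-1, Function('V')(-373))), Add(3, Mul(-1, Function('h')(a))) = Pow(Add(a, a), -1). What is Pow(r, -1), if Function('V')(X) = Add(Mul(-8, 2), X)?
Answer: Rational(1204, 471967) ≈ 0.0025510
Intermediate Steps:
Function('V')(X) = Add(-16, X)
Function('h')(a) = Add(3, Mul(Rational(-1, 2), Pow(a, -1))) (Function('h')(a) = Add(3, Mul(-1, Pow(Add(a, a), -1))) = Add(3, Mul(-1, Pow(Mul(2, a), -1))) = Add(3, Mul(-1, Mul(Rational(1, 2), Pow(a, -1)))) = Add(3, Mul(Rational(-1, 2), Pow(a, -1))))
r = Rational(471967, 1204) (r = Add(Add(3, Mul(Rational(-1, 2), Pow(602, -1))), Mul(-1, Add(-16, -373))) = Add(Add(3, Mul(Rational(-1, 2), Rational(1, 602))), Mul(-1, -389)) = Add(Add(3, Rational(-1, 1204)), 389) = Add(Rational(3611, 1204), 389) = Rational(471967, 1204) ≈ 392.00)
Pow(r, -1) = Pow(Rational(471967, 1204), -1) = Rational(1204, 471967)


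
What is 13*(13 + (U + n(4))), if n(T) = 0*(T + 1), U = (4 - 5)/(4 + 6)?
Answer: 1677/10 ≈ 167.70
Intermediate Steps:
U = -⅒ (U = -1/10 = -1*⅒ = -⅒ ≈ -0.10000)
n(T) = 0 (n(T) = 0*(1 + T) = 0)
13*(13 + (U + n(4))) = 13*(13 + (-⅒ + 0)) = 13*(13 - ⅒) = 13*(129/10) = 1677/10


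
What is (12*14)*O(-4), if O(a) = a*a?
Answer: 2688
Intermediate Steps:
O(a) = a²
(12*14)*O(-4) = (12*14)*(-4)² = 168*16 = 2688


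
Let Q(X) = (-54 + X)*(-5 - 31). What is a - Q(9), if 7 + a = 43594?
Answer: 41967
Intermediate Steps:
Q(X) = 1944 - 36*X (Q(X) = (-54 + X)*(-36) = 1944 - 36*X)
a = 43587 (a = -7 + 43594 = 43587)
a - Q(9) = 43587 - (1944 - 36*9) = 43587 - (1944 - 324) = 43587 - 1*1620 = 43587 - 1620 = 41967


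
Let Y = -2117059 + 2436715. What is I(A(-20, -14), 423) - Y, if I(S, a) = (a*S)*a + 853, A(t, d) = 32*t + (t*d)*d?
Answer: -816235043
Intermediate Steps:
Y = 319656
A(t, d) = 32*t + t*d² (A(t, d) = 32*t + (d*t)*d = 32*t + t*d²)
I(S, a) = 853 + S*a² (I(S, a) = (S*a)*a + 853 = S*a² + 853 = 853 + S*a²)
I(A(-20, -14), 423) - Y = (853 - 20*(32 + (-14)²)*423²) - 1*319656 = (853 - 20*(32 + 196)*178929) - 319656 = (853 - 20*228*178929) - 319656 = (853 - 4560*178929) - 319656 = (853 - 815916240) - 319656 = -815915387 - 319656 = -816235043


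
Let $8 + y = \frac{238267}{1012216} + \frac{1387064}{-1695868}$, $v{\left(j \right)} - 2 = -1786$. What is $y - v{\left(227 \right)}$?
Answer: $\frac{761913632480405}{429146180872} \approx 1775.4$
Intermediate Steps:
$v{\left(j \right)} = -1784$ ($v{\left(j \right)} = 2 - 1786 = -1784$)
$y = - \frac{3683154195243}{429146180872}$ ($y = -8 + \left(\frac{238267}{1012216} + \frac{1387064}{-1695868}\right) = -8 + \left(238267 \cdot \frac{1}{1012216} + 1387064 \left(- \frac{1}{1695868}\right)\right) = -8 + \left(\frac{238267}{1012216} - \frac{346766}{423967}\right) = -8 - \frac{249984748267}{429146180872} = - \frac{3683154195243}{429146180872} \approx -8.5825$)
$y - v{\left(227 \right)} = - \frac{3683154195243}{429146180872} - -1784 = - \frac{3683154195243}{429146180872} + 1784 = \frac{761913632480405}{429146180872}$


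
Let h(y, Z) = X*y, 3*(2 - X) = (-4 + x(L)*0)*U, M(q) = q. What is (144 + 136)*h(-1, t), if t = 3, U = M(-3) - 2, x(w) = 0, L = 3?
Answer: 3920/3 ≈ 1306.7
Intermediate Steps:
U = -5 (U = -3 - 2 = -5)
X = -14/3 (X = 2 - (-4 + 0*0)*(-5)/3 = 2 - (-4 + 0)*(-5)/3 = 2 - (-4)*(-5)/3 = 2 - ⅓*20 = 2 - 20/3 = -14/3 ≈ -4.6667)
h(y, Z) = -14*y/3
(144 + 136)*h(-1, t) = (144 + 136)*(-14/3*(-1)) = 280*(14/3) = 3920/3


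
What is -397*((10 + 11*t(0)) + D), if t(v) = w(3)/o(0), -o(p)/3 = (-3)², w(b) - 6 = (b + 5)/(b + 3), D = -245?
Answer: 7652969/81 ≈ 94481.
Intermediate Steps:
w(b) = 6 + (5 + b)/(3 + b) (w(b) = 6 + (b + 5)/(b + 3) = 6 + (5 + b)/(3 + b))
o(p) = -27 (o(p) = -3*(-3)² = -3*9 = -27)
t(v) = -22/81 (t(v) = ((23 + 7*3)/(3 + 3))/(-27) = ((23 + 21)/6)*(-1/27) = ((⅙)*44)*(-1/27) = (22/3)*(-1/27) = -22/81)
-397*((10 + 11*t(0)) + D) = -397*((10 + 11*(-22/81)) - 245) = -397*((10 - 242/81) - 245) = -397*(568/81 - 245) = -397*(-19277/81) = 7652969/81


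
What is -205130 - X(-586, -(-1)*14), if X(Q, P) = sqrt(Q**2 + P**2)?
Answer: -205130 - 2*sqrt(85898) ≈ -2.0572e+5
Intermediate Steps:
X(Q, P) = sqrt(P**2 + Q**2)
-205130 - X(-586, -(-1)*14) = -205130 - sqrt((-(-1)*14)**2 + (-586)**2) = -205130 - sqrt((-1*(-14))**2 + 343396) = -205130 - sqrt(14**2 + 343396) = -205130 - sqrt(196 + 343396) = -205130 - sqrt(343592) = -205130 - 2*sqrt(85898)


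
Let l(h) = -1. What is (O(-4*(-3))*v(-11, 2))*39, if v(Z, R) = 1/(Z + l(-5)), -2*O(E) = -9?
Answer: -117/8 ≈ -14.625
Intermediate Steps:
O(E) = 9/2 (O(E) = -1/2*(-9) = 9/2)
v(Z, R) = 1/(-1 + Z) (v(Z, R) = 1/(Z - 1) = 1/(-1 + Z))
(O(-4*(-3))*v(-11, 2))*39 = (9/(2*(-1 - 11)))*39 = ((9/2)/(-12))*39 = ((9/2)*(-1/12))*39 = -3/8*39 = -117/8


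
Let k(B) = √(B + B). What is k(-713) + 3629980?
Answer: 3629980 + I*√1426 ≈ 3.63e+6 + 37.762*I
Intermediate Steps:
k(B) = √2*√B (k(B) = √(2*B) = √2*√B)
k(-713) + 3629980 = √2*√(-713) + 3629980 = √2*(I*√713) + 3629980 = I*√1426 + 3629980 = 3629980 + I*√1426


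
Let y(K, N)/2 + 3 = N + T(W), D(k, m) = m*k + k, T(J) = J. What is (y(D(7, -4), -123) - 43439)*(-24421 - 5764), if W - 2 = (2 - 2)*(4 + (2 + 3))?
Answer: 1318692095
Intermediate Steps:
W = 2 (W = 2 + (2 - 2)*(4 + (2 + 3)) = 2 + 0*(4 + 5) = 2 + 0*9 = 2 + 0 = 2)
D(k, m) = k + k*m (D(k, m) = k*m + k = k + k*m)
y(K, N) = -2 + 2*N (y(K, N) = -6 + 2*(N + 2) = -6 + 2*(2 + N) = -6 + (4 + 2*N) = -2 + 2*N)
(y(D(7, -4), -123) - 43439)*(-24421 - 5764) = ((-2 + 2*(-123)) - 43439)*(-24421 - 5764) = ((-2 - 246) - 43439)*(-30185) = (-248 - 43439)*(-30185) = -43687*(-30185) = 1318692095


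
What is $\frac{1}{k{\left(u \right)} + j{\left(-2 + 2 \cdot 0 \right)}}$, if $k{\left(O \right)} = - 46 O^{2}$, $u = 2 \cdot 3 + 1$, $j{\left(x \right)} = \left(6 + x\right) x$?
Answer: $- \frac{1}{2262} \approx -0.00044209$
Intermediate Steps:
$j{\left(x \right)} = x \left(6 + x\right)$
$u = 7$ ($u = 6 + 1 = 7$)
$k{\left(O \right)} = - 46 O^{2}$
$\frac{1}{k{\left(u \right)} + j{\left(-2 + 2 \cdot 0 \right)}} = \frac{1}{- 46 \cdot 7^{2} + \left(-2 + 2 \cdot 0\right) \left(6 + \left(-2 + 2 \cdot 0\right)\right)} = \frac{1}{\left(-46\right) 49 + \left(-2 + 0\right) \left(6 + \left(-2 + 0\right)\right)} = \frac{1}{-2254 - 2 \left(6 - 2\right)} = \frac{1}{-2254 - 8} = \frac{1}{-2262} = - \frac{1}{2262}$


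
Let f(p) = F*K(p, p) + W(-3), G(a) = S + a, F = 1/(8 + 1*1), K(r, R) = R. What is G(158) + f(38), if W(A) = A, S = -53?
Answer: 956/9 ≈ 106.22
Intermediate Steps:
F = 1/9 (F = 1/(8 + 1) = 1/9 ≈ 0.11111)
G(a) = -53 + a
f(p) = -3 + p/9 (f(p) = p/9 - 3 = -3 + p/9)
G(158) + f(38) = (-53 + 158) + (-3 + (1/9)*38) = 105 + (-3 + 38/9) = 105 + 11/9 = 956/9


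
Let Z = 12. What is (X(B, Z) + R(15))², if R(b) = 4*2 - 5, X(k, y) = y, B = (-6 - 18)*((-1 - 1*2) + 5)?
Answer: 225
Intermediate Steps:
B = -48 (B = -24*((-1 - 2) + 5) = -24*(-3 + 5) = -24*2 = -48)
R(b) = 3 (R(b) = 8 - 5 = 3)
(X(B, Z) + R(15))² = (12 + 3)² = 15² = 225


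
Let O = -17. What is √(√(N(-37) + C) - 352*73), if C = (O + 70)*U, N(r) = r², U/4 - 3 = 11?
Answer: √(-25696 + √4337) ≈ 160.09*I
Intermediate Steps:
U = 56 (U = 12 + 4*11 = 12 + 44 = 56)
C = 2968 (C = (-17 + 70)*56 = 53*56 = 2968)
√(√(N(-37) + C) - 352*73) = √(√((-37)² + 2968) - 352*73) = √(√(1369 + 2968) - 25696) = √(√4337 - 25696) = √(-25696 + √4337)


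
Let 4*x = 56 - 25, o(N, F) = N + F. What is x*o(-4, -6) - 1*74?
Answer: -303/2 ≈ -151.50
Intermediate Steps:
o(N, F) = F + N
x = 31/4 (x = (56 - 25)/4 = (1/4)*31 = 31/4 ≈ 7.7500)
x*o(-4, -6) - 1*74 = 31*(-6 - 4)/4 - 1*74 = (31/4)*(-10) - 74 = -155/2 - 74 = -303/2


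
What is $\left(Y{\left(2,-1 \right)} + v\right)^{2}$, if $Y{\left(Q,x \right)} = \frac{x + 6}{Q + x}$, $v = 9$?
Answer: $196$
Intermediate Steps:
$Y{\left(Q,x \right)} = \frac{6 + x}{Q + x}$
$\left(Y{\left(2,-1 \right)} + v\right)^{2} = \left(\frac{6 - 1}{2 - 1} + 9\right)^{2} = \left(1^{-1} \cdot 5 + 9\right)^{2} = \left(1 \cdot 5 + 9\right)^{2} = \left(5 + 9\right)^{2} = 14^{2} = 196$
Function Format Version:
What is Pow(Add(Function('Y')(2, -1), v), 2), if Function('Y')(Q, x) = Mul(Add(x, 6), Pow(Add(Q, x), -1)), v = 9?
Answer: 196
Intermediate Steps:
Function('Y')(Q, x) = Mul(Pow(Add(Q, x), -1), Add(6, x)) (Function('Y')(Q, x) = Mul(Add(6, x), Pow(Add(Q, x), -1)) = Mul(Pow(Add(Q, x), -1), Add(6, x)))
Pow(Add(Function('Y')(2, -1), v), 2) = Pow(Add(Mul(Pow(Add(2, -1), -1), Add(6, -1)), 9), 2) = Pow(Add(Mul(Pow(1, -1), 5), 9), 2) = Pow(Add(Mul(1, 5), 9), 2) = Pow(Add(5, 9), 2) = Pow(14, 2) = 196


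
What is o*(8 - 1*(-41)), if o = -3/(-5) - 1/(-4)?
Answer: 833/20 ≈ 41.650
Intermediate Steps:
o = 17/20 (o = -3*(-⅕) - 1*(-¼) = ⅗ + ¼ = 17/20 ≈ 0.85000)
o*(8 - 1*(-41)) = 17*(8 - 1*(-41))/20 = 17*(8 + 41)/20 = (17/20)*49 = 833/20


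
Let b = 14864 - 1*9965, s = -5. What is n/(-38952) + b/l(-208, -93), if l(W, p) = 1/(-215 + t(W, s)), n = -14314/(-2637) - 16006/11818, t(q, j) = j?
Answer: -654160025437053995/606951349416 ≈ -1.0778e+6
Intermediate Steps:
n = 63477515/15582033 (n = -14314*(-1/2637) - 16006*1/11818 = 14314/2637 - 8003/5909 = 63477515/15582033 ≈ 4.0738)
l(W, p) = -1/220 (l(W, p) = 1/(-215 - 5) = 1/(-220) = -1/220)
b = 4899 (b = 14864 - 9965 = 4899)
n/(-38952) + b/l(-208, -93) = (63477515/15582033)/(-38952) + 4899/(-1/220) = (63477515/15582033)*(-1/38952) + 4899*(-220) = -63477515/606951349416 - 1077780 = -654160025437053995/606951349416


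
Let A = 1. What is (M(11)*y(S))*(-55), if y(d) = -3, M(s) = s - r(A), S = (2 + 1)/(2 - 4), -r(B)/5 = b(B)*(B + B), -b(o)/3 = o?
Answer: -3135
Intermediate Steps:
b(o) = -3*o
r(B) = 30*B**2 (r(B) = -5*(-3*B)*(B + B) = -5*(-3*B)*2*B = -(-30)*B**2 = 30*B**2)
S = -3/2 (S = 3/(-2) = 3*(-1/2) = -3/2 ≈ -1.5000)
M(s) = -30 + s (M(s) = s - 30*1**2 = s - 30 = -30 + s)
(M(11)*y(S))*(-55) = ((-30 + 11)*(-3))*(-55) = -19*(-3)*(-55) = 57*(-55) = -3135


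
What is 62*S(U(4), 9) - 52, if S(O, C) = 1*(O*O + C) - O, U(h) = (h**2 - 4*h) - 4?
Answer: 1746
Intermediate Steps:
U(h) = -4 + h**2 - 4*h
S(O, C) = C + O**2 - O (S(O, C) = 1*(O**2 + C) - O = 1*(C + O**2) - O = (C + O**2) - O = C + O**2 - O)
62*S(U(4), 9) - 52 = 62*(9 + (-4 + 4**2 - 4*4)**2 - (-4 + 4**2 - 4*4)) - 52 = 62*(9 + (-4 + 16 - 16)**2 - (-4 + 16 - 16)) - 52 = 62*(9 + (-4)**2 - 1*(-4)) - 52 = 62*(9 + 16 + 4) - 52 = 62*29 - 52 = 1798 - 52 = 1746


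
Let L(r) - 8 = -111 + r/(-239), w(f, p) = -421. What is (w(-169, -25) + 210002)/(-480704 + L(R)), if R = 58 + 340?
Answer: -50089859/114913271 ≈ -0.43589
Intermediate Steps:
R = 398
L(r) = -103 - r/239 (L(r) = 8 + (-111 + r/(-239)) = 8 + (-111 + r*(-1/239)) = 8 + (-111 - r/239) = -103 - r/239)
(w(-169, -25) + 210002)/(-480704 + L(R)) = (-421 + 210002)/(-480704 + (-103 - 1/239*398)) = 209581/(-480704 + (-103 - 398/239)) = 209581/(-480704 - 25015/239) = 209581/(-114913271/239) = 209581*(-239/114913271) = -50089859/114913271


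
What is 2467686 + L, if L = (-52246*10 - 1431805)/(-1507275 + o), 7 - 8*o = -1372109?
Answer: 6592478878936/2671521 ≈ 2.4677e+6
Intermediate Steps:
o = 343029/2 (o = 7/8 - ⅛*(-1372109) = 7/8 + 1372109/8 = 343029/2 ≈ 1.7151e+5)
L = 3908530/2671521 (L = (-52246*10 - 1431805)/(-1507275 + 343029/2) = (-522460 - 1431805)/(-2671521/2) = -1954265*(-2/2671521) = 3908530/2671521 ≈ 1.4630)
2467686 + L = 2467686 + 3908530/2671521 = 6592478878936/2671521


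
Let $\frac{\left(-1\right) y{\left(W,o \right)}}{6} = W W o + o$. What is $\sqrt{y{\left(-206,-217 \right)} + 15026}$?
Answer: $20 \sqrt{138170} \approx 7434.2$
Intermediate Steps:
$y{\left(W,o \right)} = - 6 o - 6 o W^{2}$ ($y{\left(W,o \right)} = - 6 \left(W W o + o\right) = - 6 \left(W^{2} o + o\right) = - 6 \left(o W^{2} + o\right) = - 6 \left(o + o W^{2}\right) = - 6 o - 6 o W^{2}$)
$\sqrt{y{\left(-206,-217 \right)} + 15026} = \sqrt{\left(-6\right) \left(-217\right) \left(1 + \left(-206\right)^{2}\right) + 15026} = \sqrt{\left(-6\right) \left(-217\right) \left(1 + 42436\right) + 15026} = \sqrt{\left(-6\right) \left(-217\right) 42437 + 15026} = \sqrt{55252974 + 15026} = \sqrt{55268000} = 20 \sqrt{138170}$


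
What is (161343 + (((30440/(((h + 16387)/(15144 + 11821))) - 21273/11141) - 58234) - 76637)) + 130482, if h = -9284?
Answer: 21565024279423/79134523 ≈ 2.7251e+5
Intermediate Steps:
(161343 + (((30440/(((h + 16387)/(15144 + 11821))) - 21273/11141) - 58234) - 76637)) + 130482 = (161343 + (((30440/(((-9284 + 16387)/(15144 + 11821))) - 21273/11141) - 58234) - 76637)) + 130482 = (161343 + (((30440/((7103/26965)) - 21273*1/11141) - 58234) - 76637)) + 130482 = (161343 + (((30440/((7103*(1/26965))) - 21273/11141) - 58234) - 76637)) + 130482 = (161343 + (((30440/(7103/26965) - 21273/11141) - 58234) - 76637)) + 130482 = (161343 + (((30440*(26965/7103) - 21273/11141) - 58234) - 76637)) + 130482 = (161343 + (((820814600/7103 - 21273/11141) - 58234) - 76637)) + 130482 = (161343 + ((9144544356481/79134523 - 58234) - 76637)) + 130482 = (161343 + (4536224544099/79134523 - 76637)) + 130482 = (161343 - 1528407895052/79134523) + 130482 = 11239393449337/79134523 + 130482 = 21565024279423/79134523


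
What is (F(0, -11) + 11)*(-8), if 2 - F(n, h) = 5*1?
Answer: -64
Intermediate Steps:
F(n, h) = -3 (F(n, h) = 2 - 5 = -3)
(F(0, -11) + 11)*(-8) = (-3 + 11)*(-8) = 8*(-8) = -64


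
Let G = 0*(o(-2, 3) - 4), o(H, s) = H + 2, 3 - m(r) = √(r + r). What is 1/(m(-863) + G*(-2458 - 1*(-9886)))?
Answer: 3/1735 + I*√1726/1735 ≈ 0.0017291 + 0.023945*I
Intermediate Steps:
m(r) = 3 - √2*√r (m(r) = 3 - √(r + r) = 3 - √(2*r) = 3 - √2*√r)
o(H, s) = 2 + H
G = 0 (G = 0*((2 - 2) - 4) = 0*(0 - 4) = 0*(-4) = 0)
1/(m(-863) + G*(-2458 - 1*(-9886))) = 1/((3 - √2*√(-863)) + 0*(-2458 - 1*(-9886))) = 1/((3 - √2*I*√863) + 0*(-2458 + 9886)) = 1/((3 - I*√1726) + 0*7428) = 1/((3 - I*√1726) + 0) = 1/(3 - I*√1726)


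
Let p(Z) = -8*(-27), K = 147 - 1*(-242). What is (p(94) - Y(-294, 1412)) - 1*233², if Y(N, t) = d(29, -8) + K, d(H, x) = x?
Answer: -54454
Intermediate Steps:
K = 389 (K = 147 + 242 = 389)
Y(N, t) = 381 (Y(N, t) = -8 + 389 = 381)
p(Z) = 216
(p(94) - Y(-294, 1412)) - 1*233² = (216 - 1*381) - 1*233² = (216 - 381) - 1*54289 = -165 - 54289 = -54454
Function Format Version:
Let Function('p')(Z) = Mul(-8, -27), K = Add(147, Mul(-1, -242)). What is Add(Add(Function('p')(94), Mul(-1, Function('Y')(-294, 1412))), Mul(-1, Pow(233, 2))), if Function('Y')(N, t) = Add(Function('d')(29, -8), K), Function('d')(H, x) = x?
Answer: -54454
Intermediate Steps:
K = 389 (K = Add(147, 242) = 389)
Function('Y')(N, t) = 381 (Function('Y')(N, t) = Add(-8, 389) = 381)
Function('p')(Z) = 216
Add(Add(Function('p')(94), Mul(-1, Function('Y')(-294, 1412))), Mul(-1, Pow(233, 2))) = Add(Add(216, Mul(-1, 381)), Mul(-1, Pow(233, 2))) = Add(Add(216, -381), Mul(-1, 54289)) = Add(-165, -54289) = -54454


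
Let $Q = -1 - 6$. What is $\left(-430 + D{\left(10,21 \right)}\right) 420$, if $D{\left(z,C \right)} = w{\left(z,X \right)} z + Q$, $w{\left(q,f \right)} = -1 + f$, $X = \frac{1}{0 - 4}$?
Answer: $-188790$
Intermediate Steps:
$X = - \frac{1}{4}$ ($X = \frac{1}{-4} = - \frac{1}{4} \approx -0.25$)
$Q = -7$ ($Q = -1 - 6 = -7$)
$D{\left(z,C \right)} = -7 - \frac{5 z}{4}$ ($D{\left(z,C \right)} = \left(-1 - \frac{1}{4}\right) z - 7 = - \frac{5 z}{4} - 7 = -7 - \frac{5 z}{4}$)
$\left(-430 + D{\left(10,21 \right)}\right) 420 = \left(-430 - \frac{39}{2}\right) 420 = \left(- \frac{899}{2}\right) 420 = -188790$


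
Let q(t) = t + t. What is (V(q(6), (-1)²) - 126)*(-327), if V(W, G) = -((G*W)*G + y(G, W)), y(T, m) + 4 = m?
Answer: 47742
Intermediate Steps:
q(t) = 2*t
y(T, m) = -4 + m
V(W, G) = 4 - W - W*G² (V(W, G) = -((G*W)*G + (-4 + W)) = -(W*G² + (-4 + W)) = -(-4 + W + W*G²) = 4 - W - W*G²)
(V(q(6), (-1)²) - 126)*(-327) = ((4 - 2*6 - 2*6*((-1)²)²) - 126)*(-327) = ((4 - 1*12 - 1*12*1²) - 126)*(-327) = ((4 - 12 - 1*12*1) - 126)*(-327) = ((4 - 12 - 12) - 126)*(-327) = (-20 - 126)*(-327) = -146*(-327) = 47742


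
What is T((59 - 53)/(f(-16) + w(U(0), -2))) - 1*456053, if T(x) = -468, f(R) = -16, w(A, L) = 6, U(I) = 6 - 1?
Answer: -456521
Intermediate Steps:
U(I) = 5
T((59 - 53)/(f(-16) + w(U(0), -2))) - 1*456053 = -468 - 1*456053 = -468 - 456053 = -456521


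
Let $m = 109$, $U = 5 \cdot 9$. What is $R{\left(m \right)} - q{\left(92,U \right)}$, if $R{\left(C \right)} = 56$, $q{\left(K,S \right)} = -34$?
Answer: $90$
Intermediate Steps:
$U = 45$
$R{\left(m \right)} - q{\left(92,U \right)} = 56 - -34 = 56 + 34 = 90$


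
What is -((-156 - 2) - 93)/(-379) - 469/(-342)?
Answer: 91909/129618 ≈ 0.70908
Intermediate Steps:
-((-156 - 2) - 93)/(-379) - 469/(-342) = -(-158 - 93)*(-1/379) - 469*(-1/342) = -1*(-251)*(-1/379) + 469/342 = 251*(-1/379) + 469/342 = -251/379 + 469/342 = 91909/129618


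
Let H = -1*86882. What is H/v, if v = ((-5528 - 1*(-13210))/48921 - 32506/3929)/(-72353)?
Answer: -26266721893787559/33913988 ≈ -7.7451e+8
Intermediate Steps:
H = -86882
v = 67827976/604652790999 (v = ((-5528 + 13210)*(1/48921) - 32506*1/3929)*(-1/72353) = (7682*(1/48921) - 32506/3929)*(-1/72353) = (334/2127 - 32506/3929)*(-1/72353) = -67827976/8356983*(-1/72353) = 67827976/604652790999 ≈ 0.00011218)
H/v = -86882/67827976/604652790999 = -86882*604652790999/67827976 = -26266721893787559/33913988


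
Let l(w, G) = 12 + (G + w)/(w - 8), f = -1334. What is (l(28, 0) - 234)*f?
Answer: 1471402/5 ≈ 2.9428e+5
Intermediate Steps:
l(w, G) = 12 + (G + w)/(-8 + w)
(l(28, 0) - 234)*f = ((-96 + 0 + 13*28)/(-8 + 28) - 234)*(-1334) = ((-96 + 0 + 364)/20 - 234)*(-1334) = ((1/20)*268 - 234)*(-1334) = (67/5 - 234)*(-1334) = -1103/5*(-1334) = 1471402/5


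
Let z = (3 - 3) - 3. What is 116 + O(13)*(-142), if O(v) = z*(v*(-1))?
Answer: -5422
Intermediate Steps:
z = -3 (z = 0 - 3 = -3)
O(v) = 3*v (O(v) = -3*v*(-1) = -(-3)*v = 3*v)
116 + O(13)*(-142) = 116 + (3*13)*(-142) = 116 + 39*(-142) = 116 - 5538 = -5422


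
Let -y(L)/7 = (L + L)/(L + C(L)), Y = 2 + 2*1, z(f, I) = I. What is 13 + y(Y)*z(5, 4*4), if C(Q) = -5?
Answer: 909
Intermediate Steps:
Y = 4 (Y = 2 + 2 = 4)
y(L) = -14*L/(-5 + L) (y(L) = -7*(L + L)/(L - 5) = -7*2*L/(-5 + L) = -14*L/(-5 + L))
13 + y(Y)*z(5, 4*4) = 13 + (-14*4/(-5 + 4))*(4*4) = 13 - 14*4/(-1)*16 = 13 - 14*4*(-1)*16 = 13 + 56*16 = 13 + 896 = 909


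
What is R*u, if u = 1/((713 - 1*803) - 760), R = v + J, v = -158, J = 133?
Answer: 1/34 ≈ 0.029412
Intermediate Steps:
R = -25 (R = -158 + 133 = -25)
u = -1/850 (u = 1/((713 - 803) - 760) = 1/(-90 - 760) = 1/(-850) = -1/850 ≈ -0.0011765)
R*u = -25*(-1/850) = 1/34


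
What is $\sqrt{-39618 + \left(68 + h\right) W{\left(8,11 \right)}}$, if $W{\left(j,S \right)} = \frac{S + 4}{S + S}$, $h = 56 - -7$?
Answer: $\frac{i \sqrt{19131882}}{22} \approx 198.82 i$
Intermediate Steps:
$h = 63$ ($h = 56 + 7 = 63$)
$W{\left(j,S \right)} = \frac{4 + S}{2 S}$
$\sqrt{-39618 + \left(68 + h\right) W{\left(8,11 \right)}} = \sqrt{-39618 + \left(68 + 63\right) \frac{4 + 11}{2 \cdot 11}} = \sqrt{-39618 + 131 \cdot \frac{1}{2} \cdot \frac{1}{11} \cdot 15} = \sqrt{-39618 + 131 \cdot \frac{15}{22}} = \sqrt{-39618 + \frac{1965}{22}} = \sqrt{- \frac{869631}{22}} = \frac{i \sqrt{19131882}}{22}$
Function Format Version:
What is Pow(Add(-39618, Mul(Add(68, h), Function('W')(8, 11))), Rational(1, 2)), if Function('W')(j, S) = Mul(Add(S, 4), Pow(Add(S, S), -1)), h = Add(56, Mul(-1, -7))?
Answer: Mul(Rational(1, 22), I, Pow(19131882, Rational(1, 2))) ≈ Mul(198.82, I)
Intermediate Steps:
h = 63 (h = Add(56, 7) = 63)
Function('W')(j, S) = Mul(Rational(1, 2), Pow(S, -1), Add(4, S)) (Function('W')(j, S) = Mul(Add(4, S), Pow(Mul(2, S), -1)) = Mul(Add(4, S), Mul(Rational(1, 2), Pow(S, -1))) = Mul(Rational(1, 2), Pow(S, -1), Add(4, S)))
Pow(Add(-39618, Mul(Add(68, h), Function('W')(8, 11))), Rational(1, 2)) = Pow(Add(-39618, Mul(Add(68, 63), Mul(Rational(1, 2), Pow(11, -1), Add(4, 11)))), Rational(1, 2)) = Pow(Add(-39618, Mul(131, Mul(Rational(1, 2), Rational(1, 11), 15))), Rational(1, 2)) = Pow(Add(-39618, Mul(131, Rational(15, 22))), Rational(1, 2)) = Pow(Add(-39618, Rational(1965, 22)), Rational(1, 2)) = Pow(Rational(-869631, 22), Rational(1, 2)) = Mul(Rational(1, 22), I, Pow(19131882, Rational(1, 2)))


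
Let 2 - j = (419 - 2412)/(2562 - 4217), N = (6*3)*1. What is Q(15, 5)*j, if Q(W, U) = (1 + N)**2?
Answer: 475437/1655 ≈ 287.27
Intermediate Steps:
N = 18 (N = 18*1 = 18)
Q(W, U) = 361 (Q(W, U) = (1 + 18)**2 = 19**2 = 361)
j = 1317/1655 (j = 2 - (419 - 2412)/(2562 - 4217) = 2 - (-1993)/(-1655) = 2 - (-1993)*(-1)/1655 = 2 - 1*1993/1655 = 2 - 1993/1655 = 1317/1655 ≈ 0.79577)
Q(15, 5)*j = 361*(1317/1655) = 475437/1655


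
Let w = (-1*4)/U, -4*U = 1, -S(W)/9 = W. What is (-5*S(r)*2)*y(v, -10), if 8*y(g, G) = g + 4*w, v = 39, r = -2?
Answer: -4635/2 ≈ -2317.5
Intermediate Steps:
S(W) = -9*W
U = -¼ (U = -¼*1 = -¼ ≈ -0.25000)
w = 16 (w = (-1*4)/(-¼) = -4*(-4) = 16)
y(g, G) = 8 + g/8 (y(g, G) = (g + 4*16)/8 = (g + 64)/8 = (64 + g)/8 = 8 + g/8)
(-5*S(r)*2)*y(v, -10) = (-(-45)*(-2)*2)*(8 + (⅛)*39) = (-5*18*2)*(8 + 39/8) = -90*2*(103/8) = -180*103/8 = -4635/2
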